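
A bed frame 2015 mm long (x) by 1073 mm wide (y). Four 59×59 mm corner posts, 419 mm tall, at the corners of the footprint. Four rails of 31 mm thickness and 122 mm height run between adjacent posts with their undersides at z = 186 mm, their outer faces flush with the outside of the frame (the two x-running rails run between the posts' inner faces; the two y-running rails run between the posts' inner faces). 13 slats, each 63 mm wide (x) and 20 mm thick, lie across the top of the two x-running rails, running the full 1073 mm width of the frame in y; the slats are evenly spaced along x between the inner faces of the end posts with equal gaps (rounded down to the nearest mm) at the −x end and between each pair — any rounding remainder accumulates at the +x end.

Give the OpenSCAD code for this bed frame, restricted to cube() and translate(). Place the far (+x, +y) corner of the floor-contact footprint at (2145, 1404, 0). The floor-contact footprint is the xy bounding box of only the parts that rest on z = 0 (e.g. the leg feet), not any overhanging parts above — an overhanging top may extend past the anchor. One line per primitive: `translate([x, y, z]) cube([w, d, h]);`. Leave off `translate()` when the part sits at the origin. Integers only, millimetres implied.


translate([130, 331, 0]) cube([59, 59, 419]);
translate([130, 1345, 0]) cube([59, 59, 419]);
translate([2086, 331, 0]) cube([59, 59, 419]);
translate([2086, 1345, 0]) cube([59, 59, 419]);
translate([189, 331, 186]) cube([1897, 31, 122]);
translate([189, 1373, 186]) cube([1897, 31, 122]);
translate([130, 390, 186]) cube([31, 955, 122]);
translate([2114, 390, 186]) cube([31, 955, 122]);
translate([266, 331, 308]) cube([63, 1073, 20]);
translate([406, 331, 308]) cube([63, 1073, 20]);
translate([546, 331, 308]) cube([63, 1073, 20]);
translate([686, 331, 308]) cube([63, 1073, 20]);
translate([826, 331, 308]) cube([63, 1073, 20]);
translate([966, 331, 308]) cube([63, 1073, 20]);
translate([1106, 331, 308]) cube([63, 1073, 20]);
translate([1246, 331, 308]) cube([63, 1073, 20]);
translate([1386, 331, 308]) cube([63, 1073, 20]);
translate([1526, 331, 308]) cube([63, 1073, 20]);
translate([1666, 331, 308]) cube([63, 1073, 20]);
translate([1806, 331, 308]) cube([63, 1073, 20]);
translate([1946, 331, 308]) cube([63, 1073, 20]);


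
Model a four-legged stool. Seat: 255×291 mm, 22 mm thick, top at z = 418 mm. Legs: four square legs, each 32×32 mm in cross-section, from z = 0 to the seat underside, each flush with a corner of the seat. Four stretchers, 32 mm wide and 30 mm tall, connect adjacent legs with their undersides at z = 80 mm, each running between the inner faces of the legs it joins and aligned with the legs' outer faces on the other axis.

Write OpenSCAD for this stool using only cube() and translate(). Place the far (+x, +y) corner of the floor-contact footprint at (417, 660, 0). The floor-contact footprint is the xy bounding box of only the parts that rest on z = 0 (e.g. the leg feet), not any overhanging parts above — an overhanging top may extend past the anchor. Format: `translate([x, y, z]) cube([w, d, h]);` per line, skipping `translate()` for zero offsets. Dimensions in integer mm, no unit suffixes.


translate([162, 369, 396]) cube([255, 291, 22]);
translate([162, 369, 0]) cube([32, 32, 396]);
translate([385, 369, 0]) cube([32, 32, 396]);
translate([162, 628, 0]) cube([32, 32, 396]);
translate([385, 628, 0]) cube([32, 32, 396]);
translate([194, 369, 80]) cube([191, 32, 30]);
translate([194, 628, 80]) cube([191, 32, 30]);
translate([162, 401, 80]) cube([32, 227, 30]);
translate([385, 401, 80]) cube([32, 227, 30]);


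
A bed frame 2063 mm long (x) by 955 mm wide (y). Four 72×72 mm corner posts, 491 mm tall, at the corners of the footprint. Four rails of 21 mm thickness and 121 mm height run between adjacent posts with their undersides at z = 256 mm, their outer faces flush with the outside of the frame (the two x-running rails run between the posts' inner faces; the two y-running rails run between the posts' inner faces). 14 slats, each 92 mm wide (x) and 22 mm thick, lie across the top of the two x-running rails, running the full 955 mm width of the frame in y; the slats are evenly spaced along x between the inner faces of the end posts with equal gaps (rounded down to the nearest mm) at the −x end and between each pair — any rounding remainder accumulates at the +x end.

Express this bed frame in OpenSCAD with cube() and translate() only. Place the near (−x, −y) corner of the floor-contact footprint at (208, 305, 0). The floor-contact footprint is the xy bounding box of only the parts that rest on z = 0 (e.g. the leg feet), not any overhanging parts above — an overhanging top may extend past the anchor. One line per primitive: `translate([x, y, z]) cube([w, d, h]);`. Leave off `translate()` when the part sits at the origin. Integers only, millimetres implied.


// slat z = rail_z + rail_h = 256 + 121 = 377
// slat gap = ⌊(1919 − 14·92) / 15⌋ = 42
translate([208, 305, 0]) cube([72, 72, 491]);
translate([208, 1188, 0]) cube([72, 72, 491]);
translate([2199, 305, 0]) cube([72, 72, 491]);
translate([2199, 1188, 0]) cube([72, 72, 491]);
translate([280, 305, 256]) cube([1919, 21, 121]);
translate([280, 1239, 256]) cube([1919, 21, 121]);
translate([208, 377, 256]) cube([21, 811, 121]);
translate([2250, 377, 256]) cube([21, 811, 121]);
translate([322, 305, 377]) cube([92, 955, 22]);
translate([456, 305, 377]) cube([92, 955, 22]);
translate([590, 305, 377]) cube([92, 955, 22]);
translate([724, 305, 377]) cube([92, 955, 22]);
translate([858, 305, 377]) cube([92, 955, 22]);
translate([992, 305, 377]) cube([92, 955, 22]);
translate([1126, 305, 377]) cube([92, 955, 22]);
translate([1260, 305, 377]) cube([92, 955, 22]);
translate([1394, 305, 377]) cube([92, 955, 22]);
translate([1528, 305, 377]) cube([92, 955, 22]);
translate([1662, 305, 377]) cube([92, 955, 22]);
translate([1796, 305, 377]) cube([92, 955, 22]);
translate([1930, 305, 377]) cube([92, 955, 22]);
translate([2064, 305, 377]) cube([92, 955, 22]);


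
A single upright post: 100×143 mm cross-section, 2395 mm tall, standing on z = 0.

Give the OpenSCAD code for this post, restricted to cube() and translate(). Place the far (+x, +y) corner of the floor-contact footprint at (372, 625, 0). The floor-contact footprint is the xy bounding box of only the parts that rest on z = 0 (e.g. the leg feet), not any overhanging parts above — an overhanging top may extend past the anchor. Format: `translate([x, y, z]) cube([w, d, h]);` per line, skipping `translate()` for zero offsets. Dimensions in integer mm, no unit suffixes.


translate([272, 482, 0]) cube([100, 143, 2395]);


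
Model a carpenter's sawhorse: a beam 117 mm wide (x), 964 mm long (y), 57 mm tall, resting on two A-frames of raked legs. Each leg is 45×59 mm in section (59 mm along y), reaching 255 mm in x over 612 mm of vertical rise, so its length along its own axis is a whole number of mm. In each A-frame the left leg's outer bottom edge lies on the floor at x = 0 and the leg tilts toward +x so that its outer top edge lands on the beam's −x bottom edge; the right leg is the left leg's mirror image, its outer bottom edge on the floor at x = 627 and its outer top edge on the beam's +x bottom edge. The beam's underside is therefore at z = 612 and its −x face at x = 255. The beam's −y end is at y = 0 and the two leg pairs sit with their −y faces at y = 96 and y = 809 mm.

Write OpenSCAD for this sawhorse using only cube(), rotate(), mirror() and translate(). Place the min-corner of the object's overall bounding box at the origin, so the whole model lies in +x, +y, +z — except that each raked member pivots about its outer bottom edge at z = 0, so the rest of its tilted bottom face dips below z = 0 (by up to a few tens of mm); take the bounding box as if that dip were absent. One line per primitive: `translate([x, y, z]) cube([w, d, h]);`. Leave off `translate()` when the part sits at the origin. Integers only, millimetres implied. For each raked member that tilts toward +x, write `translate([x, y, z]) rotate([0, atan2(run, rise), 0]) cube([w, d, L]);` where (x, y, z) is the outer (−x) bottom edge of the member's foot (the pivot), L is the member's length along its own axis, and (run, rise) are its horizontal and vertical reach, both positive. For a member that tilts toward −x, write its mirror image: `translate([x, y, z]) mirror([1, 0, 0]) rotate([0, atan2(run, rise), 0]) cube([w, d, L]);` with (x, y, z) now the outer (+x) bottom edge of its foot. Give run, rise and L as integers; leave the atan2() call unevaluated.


// leg length = √(255² + 612²) = 663
// right-leg outer foot x = 2·255 + 117 = 627
// beam min-corner = (255, 0, 612)
translate([255, 0, 612]) cube([117, 964, 57]);
translate([0, 96, 0]) rotate([0, atan2(255, 612), 0]) cube([45, 59, 663]);
translate([627, 96, 0]) mirror([1, 0, 0]) rotate([0, atan2(255, 612), 0]) cube([45, 59, 663]);
translate([0, 809, 0]) rotate([0, atan2(255, 612), 0]) cube([45, 59, 663]);
translate([627, 809, 0]) mirror([1, 0, 0]) rotate([0, atan2(255, 612), 0]) cube([45, 59, 663]);


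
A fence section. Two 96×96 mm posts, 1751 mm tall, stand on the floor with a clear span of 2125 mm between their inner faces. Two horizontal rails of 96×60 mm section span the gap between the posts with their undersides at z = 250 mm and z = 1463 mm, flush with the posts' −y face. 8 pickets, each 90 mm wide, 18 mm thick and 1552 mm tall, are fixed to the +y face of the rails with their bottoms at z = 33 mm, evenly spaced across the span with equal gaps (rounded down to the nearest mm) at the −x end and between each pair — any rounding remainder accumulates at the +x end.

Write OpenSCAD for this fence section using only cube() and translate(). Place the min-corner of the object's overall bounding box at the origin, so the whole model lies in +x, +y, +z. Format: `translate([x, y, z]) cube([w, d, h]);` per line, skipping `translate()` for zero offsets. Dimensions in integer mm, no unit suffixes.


cube([96, 96, 1751]);
translate([2221, 0, 0]) cube([96, 96, 1751]);
translate([96, 0, 250]) cube([2125, 96, 60]);
translate([96, 0, 1463]) cube([2125, 96, 60]);
translate([252, 96, 33]) cube([90, 18, 1552]);
translate([498, 96, 33]) cube([90, 18, 1552]);
translate([744, 96, 33]) cube([90, 18, 1552]);
translate([990, 96, 33]) cube([90, 18, 1552]);
translate([1236, 96, 33]) cube([90, 18, 1552]);
translate([1482, 96, 33]) cube([90, 18, 1552]);
translate([1728, 96, 33]) cube([90, 18, 1552]);
translate([1974, 96, 33]) cube([90, 18, 1552]);


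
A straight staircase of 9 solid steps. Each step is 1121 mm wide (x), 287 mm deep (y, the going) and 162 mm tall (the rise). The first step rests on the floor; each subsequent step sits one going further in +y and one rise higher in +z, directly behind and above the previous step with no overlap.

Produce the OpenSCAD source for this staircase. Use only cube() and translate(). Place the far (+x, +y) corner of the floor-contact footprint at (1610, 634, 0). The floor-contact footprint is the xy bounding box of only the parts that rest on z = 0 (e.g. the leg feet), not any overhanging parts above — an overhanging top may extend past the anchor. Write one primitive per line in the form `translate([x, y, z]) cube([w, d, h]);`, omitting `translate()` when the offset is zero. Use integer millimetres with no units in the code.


translate([489, 347, 0]) cube([1121, 287, 162]);
translate([489, 634, 162]) cube([1121, 287, 162]);
translate([489, 921, 324]) cube([1121, 287, 162]);
translate([489, 1208, 486]) cube([1121, 287, 162]);
translate([489, 1495, 648]) cube([1121, 287, 162]);
translate([489, 1782, 810]) cube([1121, 287, 162]);
translate([489, 2069, 972]) cube([1121, 287, 162]);
translate([489, 2356, 1134]) cube([1121, 287, 162]);
translate([489, 2643, 1296]) cube([1121, 287, 162]);


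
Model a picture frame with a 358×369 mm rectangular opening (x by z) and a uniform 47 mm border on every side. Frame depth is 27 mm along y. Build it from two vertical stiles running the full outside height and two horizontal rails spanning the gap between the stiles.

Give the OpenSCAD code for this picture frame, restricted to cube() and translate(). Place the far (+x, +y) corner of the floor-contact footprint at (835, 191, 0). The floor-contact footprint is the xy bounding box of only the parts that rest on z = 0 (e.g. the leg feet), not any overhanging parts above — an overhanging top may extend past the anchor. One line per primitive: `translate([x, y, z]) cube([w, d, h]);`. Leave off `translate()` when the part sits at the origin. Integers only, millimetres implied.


translate([383, 164, 0]) cube([47, 27, 463]);
translate([788, 164, 0]) cube([47, 27, 463]);
translate([430, 164, 0]) cube([358, 27, 47]);
translate([430, 164, 416]) cube([358, 27, 47]);


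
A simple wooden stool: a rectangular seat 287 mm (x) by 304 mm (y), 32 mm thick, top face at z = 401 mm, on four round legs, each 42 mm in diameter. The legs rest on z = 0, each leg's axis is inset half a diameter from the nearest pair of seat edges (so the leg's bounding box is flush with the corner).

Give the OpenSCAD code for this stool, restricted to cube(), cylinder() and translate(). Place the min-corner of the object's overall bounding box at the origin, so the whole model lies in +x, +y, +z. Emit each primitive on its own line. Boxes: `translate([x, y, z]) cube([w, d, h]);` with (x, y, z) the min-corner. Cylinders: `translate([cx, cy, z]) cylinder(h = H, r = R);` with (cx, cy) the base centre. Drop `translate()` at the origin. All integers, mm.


// leg_h = 401 - 32 = 369
translate([0, 0, 369]) cube([287, 304, 32]);
translate([21, 21, 0]) cylinder(h = 369, r = 21);
translate([266, 21, 0]) cylinder(h = 369, r = 21);
translate([21, 283, 0]) cylinder(h = 369, r = 21);
translate([266, 283, 0]) cylinder(h = 369, r = 21);


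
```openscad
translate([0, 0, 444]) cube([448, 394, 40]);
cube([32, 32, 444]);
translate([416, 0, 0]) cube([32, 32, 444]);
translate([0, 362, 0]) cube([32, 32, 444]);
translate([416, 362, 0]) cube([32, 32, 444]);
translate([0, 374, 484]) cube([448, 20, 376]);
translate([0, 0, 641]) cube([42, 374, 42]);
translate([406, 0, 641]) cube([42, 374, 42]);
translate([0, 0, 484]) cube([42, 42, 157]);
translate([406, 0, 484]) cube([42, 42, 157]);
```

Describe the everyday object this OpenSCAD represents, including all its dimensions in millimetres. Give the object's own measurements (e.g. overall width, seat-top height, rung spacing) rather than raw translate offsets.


A chair. The seat is a 448×394×40 mm slab with its top at z = 484 mm, on four 32×32 mm corner legs (flush with the seat edges, standing on z = 0). A flat backrest 20 mm thick, 376 mm tall, spans the full seat width and rises from the seat top along its +y edge, rear face flush with the rear of the seat. Two armrests of 42×42 mm section run along each side from the seat's front edge to the front of the backrest, top faces 199 mm above the seat top and outer faces flush with the seat's x-edges; a 42×42 mm post under the front of each armrest stands on the seat at the front corner.


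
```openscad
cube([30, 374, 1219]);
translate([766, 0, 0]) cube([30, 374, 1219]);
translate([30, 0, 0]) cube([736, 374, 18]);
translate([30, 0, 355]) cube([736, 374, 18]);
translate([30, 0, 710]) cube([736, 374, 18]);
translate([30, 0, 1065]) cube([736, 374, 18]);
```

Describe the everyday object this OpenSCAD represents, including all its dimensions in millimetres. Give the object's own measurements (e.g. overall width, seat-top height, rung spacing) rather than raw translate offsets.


An open bookshelf. Two side panels, each 30 mm thick, 374 mm deep and 1219 mm tall, stand 796 mm apart (outside-to-outside). Between them sit 4 shelves, each 18 mm thick and 374 mm deep, spanning the full gap between the sides. The bottom shelf rests on the floor (its underside at z = 0) and the clear gap between one shelf's top and the next shelf's underside is 337 mm.


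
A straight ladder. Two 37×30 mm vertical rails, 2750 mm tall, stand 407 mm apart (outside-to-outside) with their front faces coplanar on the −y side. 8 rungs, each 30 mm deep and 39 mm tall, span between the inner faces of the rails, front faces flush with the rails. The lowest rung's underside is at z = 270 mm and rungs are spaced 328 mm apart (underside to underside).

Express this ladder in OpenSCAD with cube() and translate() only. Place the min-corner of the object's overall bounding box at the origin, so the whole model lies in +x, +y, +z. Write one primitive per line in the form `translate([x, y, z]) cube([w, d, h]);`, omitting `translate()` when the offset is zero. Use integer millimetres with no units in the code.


// rung span = 407 - 2*37 = 333
// rung[k] z = 270 + k*328
cube([37, 30, 2750]);
translate([370, 0, 0]) cube([37, 30, 2750]);
translate([37, 0, 270]) cube([333, 30, 39]);
translate([37, 0, 598]) cube([333, 30, 39]);
translate([37, 0, 926]) cube([333, 30, 39]);
translate([37, 0, 1254]) cube([333, 30, 39]);
translate([37, 0, 1582]) cube([333, 30, 39]);
translate([37, 0, 1910]) cube([333, 30, 39]);
translate([37, 0, 2238]) cube([333, 30, 39]);
translate([37, 0, 2566]) cube([333, 30, 39]);


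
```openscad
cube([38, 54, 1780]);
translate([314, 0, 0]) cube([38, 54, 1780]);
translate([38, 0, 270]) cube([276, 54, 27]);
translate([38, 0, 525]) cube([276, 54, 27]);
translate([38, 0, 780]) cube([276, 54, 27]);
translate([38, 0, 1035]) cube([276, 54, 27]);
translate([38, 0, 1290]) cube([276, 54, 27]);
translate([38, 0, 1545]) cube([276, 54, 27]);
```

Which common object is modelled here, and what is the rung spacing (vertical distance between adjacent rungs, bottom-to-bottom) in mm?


A ladder. The rung spacing is 255 mm.

Two tall 38×54 posts with 6 short bars between them — a ladder. Adjacent rungs sit at z = 270 and z = 525, so the spacing is 525 − 270 = 255 mm.


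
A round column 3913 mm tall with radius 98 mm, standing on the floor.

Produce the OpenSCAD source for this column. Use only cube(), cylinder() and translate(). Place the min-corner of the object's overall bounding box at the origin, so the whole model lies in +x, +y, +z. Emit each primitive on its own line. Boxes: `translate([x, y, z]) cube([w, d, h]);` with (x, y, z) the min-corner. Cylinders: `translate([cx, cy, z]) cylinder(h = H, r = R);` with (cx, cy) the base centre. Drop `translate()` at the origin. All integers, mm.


translate([98, 98, 0]) cylinder(h = 3913, r = 98);


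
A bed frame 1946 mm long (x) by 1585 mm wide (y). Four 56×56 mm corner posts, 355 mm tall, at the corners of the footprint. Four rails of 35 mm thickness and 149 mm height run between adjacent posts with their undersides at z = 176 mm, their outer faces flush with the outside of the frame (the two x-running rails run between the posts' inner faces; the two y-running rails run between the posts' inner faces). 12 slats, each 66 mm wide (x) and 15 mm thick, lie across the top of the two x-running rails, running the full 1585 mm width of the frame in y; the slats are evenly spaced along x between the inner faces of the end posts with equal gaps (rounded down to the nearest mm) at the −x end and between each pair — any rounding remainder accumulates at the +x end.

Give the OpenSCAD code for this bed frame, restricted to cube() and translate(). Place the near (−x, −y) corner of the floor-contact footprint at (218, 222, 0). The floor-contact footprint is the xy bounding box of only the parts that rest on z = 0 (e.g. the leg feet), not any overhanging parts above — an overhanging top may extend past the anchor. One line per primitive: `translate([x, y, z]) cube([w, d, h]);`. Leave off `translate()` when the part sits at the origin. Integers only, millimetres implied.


translate([218, 222, 0]) cube([56, 56, 355]);
translate([218, 1751, 0]) cube([56, 56, 355]);
translate([2108, 222, 0]) cube([56, 56, 355]);
translate([2108, 1751, 0]) cube([56, 56, 355]);
translate([274, 222, 176]) cube([1834, 35, 149]);
translate([274, 1772, 176]) cube([1834, 35, 149]);
translate([218, 278, 176]) cube([35, 1473, 149]);
translate([2129, 278, 176]) cube([35, 1473, 149]);
translate([354, 222, 325]) cube([66, 1585, 15]);
translate([500, 222, 325]) cube([66, 1585, 15]);
translate([646, 222, 325]) cube([66, 1585, 15]);
translate([792, 222, 325]) cube([66, 1585, 15]);
translate([938, 222, 325]) cube([66, 1585, 15]);
translate([1084, 222, 325]) cube([66, 1585, 15]);
translate([1230, 222, 325]) cube([66, 1585, 15]);
translate([1376, 222, 325]) cube([66, 1585, 15]);
translate([1522, 222, 325]) cube([66, 1585, 15]);
translate([1668, 222, 325]) cube([66, 1585, 15]);
translate([1814, 222, 325]) cube([66, 1585, 15]);
translate([1960, 222, 325]) cube([66, 1585, 15]);


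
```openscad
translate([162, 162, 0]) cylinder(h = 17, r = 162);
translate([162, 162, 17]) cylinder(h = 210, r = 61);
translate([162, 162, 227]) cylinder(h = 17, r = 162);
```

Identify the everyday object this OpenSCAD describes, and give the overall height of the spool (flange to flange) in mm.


A spool. The overall height is 244 mm.

Three coaxial cylinders, large–small–large — a spool. Two 17 mm flanges and a 210 mm core give 17 + 210 + 17 = 244 mm.


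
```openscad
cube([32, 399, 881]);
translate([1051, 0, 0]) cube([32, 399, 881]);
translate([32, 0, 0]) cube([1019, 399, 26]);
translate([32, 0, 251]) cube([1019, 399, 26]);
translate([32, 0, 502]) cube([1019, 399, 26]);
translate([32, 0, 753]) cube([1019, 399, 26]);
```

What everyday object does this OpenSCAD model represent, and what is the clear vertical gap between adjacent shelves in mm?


A bookshelf. The clear shelf gap is 225 mm.

Two tall side panels with 4 horizontal boards between them — a bookshelf. The first two shelf undersides are at z = 0 and z = 251; with shelf thickness 26, the clear gap is 251 − 0 − 26 = 225 mm.


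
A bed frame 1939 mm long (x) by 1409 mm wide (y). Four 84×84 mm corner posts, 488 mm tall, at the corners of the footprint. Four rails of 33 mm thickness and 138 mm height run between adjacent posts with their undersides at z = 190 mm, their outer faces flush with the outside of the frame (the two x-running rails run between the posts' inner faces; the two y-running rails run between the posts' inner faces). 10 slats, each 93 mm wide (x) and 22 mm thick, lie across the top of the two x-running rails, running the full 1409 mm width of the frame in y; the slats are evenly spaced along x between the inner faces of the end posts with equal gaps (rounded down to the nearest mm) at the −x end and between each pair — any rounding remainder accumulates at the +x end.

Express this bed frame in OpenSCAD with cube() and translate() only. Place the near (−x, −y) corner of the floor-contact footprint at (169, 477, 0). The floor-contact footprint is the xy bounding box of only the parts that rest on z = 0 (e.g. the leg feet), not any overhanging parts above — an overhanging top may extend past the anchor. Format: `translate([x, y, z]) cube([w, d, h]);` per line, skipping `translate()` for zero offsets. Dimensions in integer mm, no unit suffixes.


// slat z = rail_z + rail_h = 190 + 138 = 328
// slat gap = ⌊(1771 − 10·93) / 11⌋ = 76
translate([169, 477, 0]) cube([84, 84, 488]);
translate([169, 1802, 0]) cube([84, 84, 488]);
translate([2024, 477, 0]) cube([84, 84, 488]);
translate([2024, 1802, 0]) cube([84, 84, 488]);
translate([253, 477, 190]) cube([1771, 33, 138]);
translate([253, 1853, 190]) cube([1771, 33, 138]);
translate([169, 561, 190]) cube([33, 1241, 138]);
translate([2075, 561, 190]) cube([33, 1241, 138]);
translate([329, 477, 328]) cube([93, 1409, 22]);
translate([498, 477, 328]) cube([93, 1409, 22]);
translate([667, 477, 328]) cube([93, 1409, 22]);
translate([836, 477, 328]) cube([93, 1409, 22]);
translate([1005, 477, 328]) cube([93, 1409, 22]);
translate([1174, 477, 328]) cube([93, 1409, 22]);
translate([1343, 477, 328]) cube([93, 1409, 22]);
translate([1512, 477, 328]) cube([93, 1409, 22]);
translate([1681, 477, 328]) cube([93, 1409, 22]);
translate([1850, 477, 328]) cube([93, 1409, 22]);


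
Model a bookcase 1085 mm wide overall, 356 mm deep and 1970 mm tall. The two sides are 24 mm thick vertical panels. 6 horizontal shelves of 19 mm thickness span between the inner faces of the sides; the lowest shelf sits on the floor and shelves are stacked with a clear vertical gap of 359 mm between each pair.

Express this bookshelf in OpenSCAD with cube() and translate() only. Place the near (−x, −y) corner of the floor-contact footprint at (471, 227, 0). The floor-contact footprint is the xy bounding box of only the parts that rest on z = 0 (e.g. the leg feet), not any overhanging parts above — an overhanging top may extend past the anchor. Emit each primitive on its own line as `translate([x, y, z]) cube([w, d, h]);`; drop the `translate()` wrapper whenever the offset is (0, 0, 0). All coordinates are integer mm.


translate([471, 227, 0]) cube([24, 356, 1970]);
translate([1532, 227, 0]) cube([24, 356, 1970]);
translate([495, 227, 0]) cube([1037, 356, 19]);
translate([495, 227, 378]) cube([1037, 356, 19]);
translate([495, 227, 756]) cube([1037, 356, 19]);
translate([495, 227, 1134]) cube([1037, 356, 19]);
translate([495, 227, 1512]) cube([1037, 356, 19]);
translate([495, 227, 1890]) cube([1037, 356, 19]);


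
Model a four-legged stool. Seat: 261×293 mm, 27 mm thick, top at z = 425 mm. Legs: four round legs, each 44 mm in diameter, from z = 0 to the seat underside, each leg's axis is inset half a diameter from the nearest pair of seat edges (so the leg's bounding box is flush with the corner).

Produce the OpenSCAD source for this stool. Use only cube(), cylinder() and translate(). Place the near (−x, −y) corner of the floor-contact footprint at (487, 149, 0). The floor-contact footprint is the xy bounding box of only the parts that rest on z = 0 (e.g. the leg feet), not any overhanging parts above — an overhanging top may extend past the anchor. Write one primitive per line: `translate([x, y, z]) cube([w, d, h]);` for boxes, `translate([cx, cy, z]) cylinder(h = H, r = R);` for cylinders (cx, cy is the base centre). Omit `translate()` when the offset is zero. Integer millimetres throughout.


translate([487, 149, 398]) cube([261, 293, 27]);
translate([509, 171, 0]) cylinder(h = 398, r = 22);
translate([726, 171, 0]) cylinder(h = 398, r = 22);
translate([509, 420, 0]) cylinder(h = 398, r = 22);
translate([726, 420, 0]) cylinder(h = 398, r = 22);


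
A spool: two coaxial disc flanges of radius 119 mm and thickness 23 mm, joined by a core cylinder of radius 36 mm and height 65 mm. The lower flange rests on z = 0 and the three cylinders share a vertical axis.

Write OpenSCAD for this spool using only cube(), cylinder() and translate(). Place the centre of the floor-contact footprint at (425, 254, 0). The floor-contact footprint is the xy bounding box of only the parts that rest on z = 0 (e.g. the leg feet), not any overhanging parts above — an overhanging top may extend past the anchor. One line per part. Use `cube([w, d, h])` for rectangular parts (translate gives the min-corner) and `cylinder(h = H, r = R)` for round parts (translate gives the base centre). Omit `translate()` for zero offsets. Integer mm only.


translate([425, 254, 0]) cylinder(h = 23, r = 119);
translate([425, 254, 23]) cylinder(h = 65, r = 36);
translate([425, 254, 88]) cylinder(h = 23, r = 119);


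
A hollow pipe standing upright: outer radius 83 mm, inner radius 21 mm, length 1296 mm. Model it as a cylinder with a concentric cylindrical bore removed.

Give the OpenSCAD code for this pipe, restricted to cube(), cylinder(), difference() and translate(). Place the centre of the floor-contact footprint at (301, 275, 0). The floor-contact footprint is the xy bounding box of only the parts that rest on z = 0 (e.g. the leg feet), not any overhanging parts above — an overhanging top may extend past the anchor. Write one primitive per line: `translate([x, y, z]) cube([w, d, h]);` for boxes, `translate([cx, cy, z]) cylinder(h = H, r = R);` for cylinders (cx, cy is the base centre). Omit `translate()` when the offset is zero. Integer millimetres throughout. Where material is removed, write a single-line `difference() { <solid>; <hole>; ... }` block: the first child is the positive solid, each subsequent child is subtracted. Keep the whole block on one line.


difference() { translate([301, 275, 0]) cylinder(h = 1296, r = 83); translate([301, 275, 0]) cylinder(h = 1296, r = 21); }


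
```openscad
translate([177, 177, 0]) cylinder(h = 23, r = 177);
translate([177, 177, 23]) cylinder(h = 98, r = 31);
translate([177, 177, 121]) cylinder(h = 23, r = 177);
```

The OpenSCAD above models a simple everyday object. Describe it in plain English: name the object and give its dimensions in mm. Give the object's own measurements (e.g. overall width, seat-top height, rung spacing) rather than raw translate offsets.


A spool: two coaxial disc flanges of radius 177 mm and thickness 23 mm, joined by a core cylinder of radius 31 mm and height 98 mm. The lower flange rests on z = 0 and the three cylinders share a vertical axis.


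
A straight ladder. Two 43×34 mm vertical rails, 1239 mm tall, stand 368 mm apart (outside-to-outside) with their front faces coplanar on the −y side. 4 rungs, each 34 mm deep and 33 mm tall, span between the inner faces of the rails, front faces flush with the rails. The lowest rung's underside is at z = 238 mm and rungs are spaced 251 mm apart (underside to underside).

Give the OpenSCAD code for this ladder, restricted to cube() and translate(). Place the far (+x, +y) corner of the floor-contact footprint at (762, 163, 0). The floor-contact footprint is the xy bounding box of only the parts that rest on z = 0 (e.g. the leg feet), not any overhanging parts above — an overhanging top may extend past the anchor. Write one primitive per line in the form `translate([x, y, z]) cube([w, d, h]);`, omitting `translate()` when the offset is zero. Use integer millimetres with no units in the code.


translate([394, 129, 0]) cube([43, 34, 1239]);
translate([719, 129, 0]) cube([43, 34, 1239]);
translate([437, 129, 238]) cube([282, 34, 33]);
translate([437, 129, 489]) cube([282, 34, 33]);
translate([437, 129, 740]) cube([282, 34, 33]);
translate([437, 129, 991]) cube([282, 34, 33]);


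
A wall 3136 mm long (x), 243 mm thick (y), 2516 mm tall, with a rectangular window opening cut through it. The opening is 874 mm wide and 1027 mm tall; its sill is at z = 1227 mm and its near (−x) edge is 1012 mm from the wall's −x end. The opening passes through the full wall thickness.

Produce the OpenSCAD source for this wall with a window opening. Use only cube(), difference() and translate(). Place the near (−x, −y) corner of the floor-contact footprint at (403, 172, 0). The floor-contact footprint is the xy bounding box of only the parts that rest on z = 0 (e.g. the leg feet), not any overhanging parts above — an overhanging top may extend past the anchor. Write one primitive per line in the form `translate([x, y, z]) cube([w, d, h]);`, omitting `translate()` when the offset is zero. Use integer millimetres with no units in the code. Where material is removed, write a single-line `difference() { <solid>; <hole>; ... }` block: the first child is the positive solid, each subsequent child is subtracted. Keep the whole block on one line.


difference() { translate([403, 172, 0]) cube([3136, 243, 2516]); translate([1415, 172, 1227]) cube([874, 243, 1027]); }


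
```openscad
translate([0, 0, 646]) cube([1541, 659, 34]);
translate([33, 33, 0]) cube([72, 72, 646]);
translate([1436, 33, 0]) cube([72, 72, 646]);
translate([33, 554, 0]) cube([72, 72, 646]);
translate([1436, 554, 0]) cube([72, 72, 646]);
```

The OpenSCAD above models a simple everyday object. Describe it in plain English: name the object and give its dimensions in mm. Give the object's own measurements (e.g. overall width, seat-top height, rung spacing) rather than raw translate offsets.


A table: top 1541 mm (x) × 659 mm (y), 34 mm thick, upper face at z = 680 mm, on four 72×72 mm square legs, each inset 33 mm from the nearest pair of top edges from z = 0 to the bottom of the top.


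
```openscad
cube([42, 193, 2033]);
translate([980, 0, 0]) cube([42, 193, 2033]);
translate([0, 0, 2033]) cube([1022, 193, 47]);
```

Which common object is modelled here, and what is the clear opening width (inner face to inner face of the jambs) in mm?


A door frame. The clear opening width is 938 mm.

Two 2033 mm tall posts with a header on top — a door frame. The left jamb is 42 mm wide at x = 0; the right jamb starts at x = 980. The clear opening is 980 − 42 = 938 mm.


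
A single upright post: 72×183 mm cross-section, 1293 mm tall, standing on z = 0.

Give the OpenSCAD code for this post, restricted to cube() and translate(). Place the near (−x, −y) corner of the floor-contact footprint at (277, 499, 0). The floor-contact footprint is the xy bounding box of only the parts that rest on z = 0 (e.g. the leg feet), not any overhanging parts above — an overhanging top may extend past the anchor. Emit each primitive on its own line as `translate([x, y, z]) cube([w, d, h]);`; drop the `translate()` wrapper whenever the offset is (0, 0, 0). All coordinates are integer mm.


translate([277, 499, 0]) cube([72, 183, 1293]);


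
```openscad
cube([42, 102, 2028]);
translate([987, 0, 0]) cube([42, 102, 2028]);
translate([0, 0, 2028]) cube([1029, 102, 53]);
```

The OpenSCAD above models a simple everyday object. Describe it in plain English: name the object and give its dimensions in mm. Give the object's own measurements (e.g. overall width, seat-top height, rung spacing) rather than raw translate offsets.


A door frame. The clear opening is 945 mm wide and 2028 mm high. Two 42 mm wide jambs, 102 mm deep, stand either side of the opening from the floor to the top of the opening. A 53 mm thick head sits across the top of both jambs, spanning the full outside width of the frame.


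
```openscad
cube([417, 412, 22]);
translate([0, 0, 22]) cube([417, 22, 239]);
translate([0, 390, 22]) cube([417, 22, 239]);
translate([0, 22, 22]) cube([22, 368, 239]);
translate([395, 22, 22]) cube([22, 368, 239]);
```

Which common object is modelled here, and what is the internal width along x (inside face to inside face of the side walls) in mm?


An open box. The internal width is 373 mm.

A 417×412 base slab with four walls standing on it — an open box. The base is 417 mm wide and the walls are 22 mm thick, so the internal width is 417 − 2 × 22 = 373 mm.


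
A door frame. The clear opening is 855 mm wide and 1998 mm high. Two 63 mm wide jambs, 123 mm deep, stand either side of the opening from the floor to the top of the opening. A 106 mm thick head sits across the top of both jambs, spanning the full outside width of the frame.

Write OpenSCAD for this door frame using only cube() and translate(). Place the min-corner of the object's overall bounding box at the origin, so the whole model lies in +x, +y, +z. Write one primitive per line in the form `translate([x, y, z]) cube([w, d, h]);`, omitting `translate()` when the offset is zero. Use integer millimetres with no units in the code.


cube([63, 123, 1998]);
translate([918, 0, 0]) cube([63, 123, 1998]);
translate([0, 0, 1998]) cube([981, 123, 106]);


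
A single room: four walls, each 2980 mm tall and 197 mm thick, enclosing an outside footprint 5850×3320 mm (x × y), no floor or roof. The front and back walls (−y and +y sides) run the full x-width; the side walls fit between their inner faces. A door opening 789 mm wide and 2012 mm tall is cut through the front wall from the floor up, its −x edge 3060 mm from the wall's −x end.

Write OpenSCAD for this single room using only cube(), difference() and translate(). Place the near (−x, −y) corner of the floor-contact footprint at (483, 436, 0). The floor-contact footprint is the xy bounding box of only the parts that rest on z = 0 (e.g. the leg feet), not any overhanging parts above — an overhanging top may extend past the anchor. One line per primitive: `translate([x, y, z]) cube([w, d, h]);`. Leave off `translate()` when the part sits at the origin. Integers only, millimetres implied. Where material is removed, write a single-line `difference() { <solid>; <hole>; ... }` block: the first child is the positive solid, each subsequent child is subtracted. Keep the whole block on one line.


difference() { translate([483, 436, 0]) cube([5850, 197, 2980]); translate([3543, 436, 0]) cube([789, 197, 2012]); }
translate([483, 3559, 0]) cube([5850, 197, 2980]);
translate([483, 633, 0]) cube([197, 2926, 2980]);
translate([6136, 633, 0]) cube([197, 2926, 2980]);


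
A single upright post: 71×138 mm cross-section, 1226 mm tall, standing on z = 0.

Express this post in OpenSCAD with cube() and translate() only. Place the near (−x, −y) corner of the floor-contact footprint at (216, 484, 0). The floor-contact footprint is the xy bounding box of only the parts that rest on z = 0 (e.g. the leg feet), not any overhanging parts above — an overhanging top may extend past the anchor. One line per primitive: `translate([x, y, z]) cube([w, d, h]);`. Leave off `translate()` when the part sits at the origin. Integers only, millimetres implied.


translate([216, 484, 0]) cube([71, 138, 1226]);


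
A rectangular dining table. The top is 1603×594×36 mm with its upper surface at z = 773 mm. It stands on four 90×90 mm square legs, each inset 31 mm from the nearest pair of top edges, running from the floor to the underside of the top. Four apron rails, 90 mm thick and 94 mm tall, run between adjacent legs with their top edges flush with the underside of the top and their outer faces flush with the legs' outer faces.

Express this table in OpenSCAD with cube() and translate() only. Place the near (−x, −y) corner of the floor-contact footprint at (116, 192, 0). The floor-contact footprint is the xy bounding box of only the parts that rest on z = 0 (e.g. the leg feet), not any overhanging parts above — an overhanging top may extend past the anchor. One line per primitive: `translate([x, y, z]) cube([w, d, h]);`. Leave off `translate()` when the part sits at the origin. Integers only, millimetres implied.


// leg_h = 773 - 36 = 737
// apron z = 737 - 94 = 643
translate([85, 161, 737]) cube([1603, 594, 36]);
translate([116, 192, 0]) cube([90, 90, 737]);
translate([1567, 192, 0]) cube([90, 90, 737]);
translate([116, 634, 0]) cube([90, 90, 737]);
translate([1567, 634, 0]) cube([90, 90, 737]);
translate([206, 192, 643]) cube([1361, 90, 94]);
translate([206, 634, 643]) cube([1361, 90, 94]);
translate([116, 282, 643]) cube([90, 352, 94]);
translate([1567, 282, 643]) cube([90, 352, 94]);


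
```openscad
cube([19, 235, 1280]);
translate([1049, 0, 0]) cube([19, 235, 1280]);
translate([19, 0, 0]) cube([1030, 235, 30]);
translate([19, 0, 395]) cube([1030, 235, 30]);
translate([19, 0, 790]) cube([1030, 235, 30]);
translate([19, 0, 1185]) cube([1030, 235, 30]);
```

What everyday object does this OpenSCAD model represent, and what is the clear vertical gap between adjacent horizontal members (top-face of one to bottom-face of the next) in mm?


A bookshelf. The clear shelf gap is 365 mm.

Two tall side panels with 4 horizontal boards between them — a bookshelf. The first two shelf undersides are at z = 0 and z = 395; with shelf thickness 30, the clear gap is 395 − 0 − 30 = 365 mm.


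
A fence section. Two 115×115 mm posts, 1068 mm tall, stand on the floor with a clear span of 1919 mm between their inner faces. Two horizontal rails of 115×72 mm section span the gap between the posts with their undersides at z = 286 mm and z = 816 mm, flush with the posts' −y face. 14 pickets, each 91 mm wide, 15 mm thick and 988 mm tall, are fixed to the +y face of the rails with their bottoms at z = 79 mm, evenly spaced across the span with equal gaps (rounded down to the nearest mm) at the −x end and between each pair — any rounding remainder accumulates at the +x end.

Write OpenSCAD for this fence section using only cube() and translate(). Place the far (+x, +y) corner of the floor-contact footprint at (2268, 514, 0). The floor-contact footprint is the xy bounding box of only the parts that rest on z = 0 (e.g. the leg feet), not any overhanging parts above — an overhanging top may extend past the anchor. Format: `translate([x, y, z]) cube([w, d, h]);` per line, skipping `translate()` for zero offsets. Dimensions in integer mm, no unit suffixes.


translate([119, 399, 0]) cube([115, 115, 1068]);
translate([2153, 399, 0]) cube([115, 115, 1068]);
translate([234, 399, 286]) cube([1919, 115, 72]);
translate([234, 399, 816]) cube([1919, 115, 72]);
translate([277, 514, 79]) cube([91, 15, 988]);
translate([411, 514, 79]) cube([91, 15, 988]);
translate([545, 514, 79]) cube([91, 15, 988]);
translate([679, 514, 79]) cube([91, 15, 988]);
translate([813, 514, 79]) cube([91, 15, 988]);
translate([947, 514, 79]) cube([91, 15, 988]);
translate([1081, 514, 79]) cube([91, 15, 988]);
translate([1215, 514, 79]) cube([91, 15, 988]);
translate([1349, 514, 79]) cube([91, 15, 988]);
translate([1483, 514, 79]) cube([91, 15, 988]);
translate([1617, 514, 79]) cube([91, 15, 988]);
translate([1751, 514, 79]) cube([91, 15, 988]);
translate([1885, 514, 79]) cube([91, 15, 988]);
translate([2019, 514, 79]) cube([91, 15, 988]);
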